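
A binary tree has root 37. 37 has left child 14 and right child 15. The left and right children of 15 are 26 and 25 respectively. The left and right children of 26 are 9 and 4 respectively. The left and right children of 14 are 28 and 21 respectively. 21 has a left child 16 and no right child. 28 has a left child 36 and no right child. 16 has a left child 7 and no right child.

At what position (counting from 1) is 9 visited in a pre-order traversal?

Pre-order visits the node, then its left subtree, then its right subtree.
Visit 37.
At 37: go left to 14.
  Visit 14.
  At 14: go left to 28.
    Visit 28.
    At 28: go left to 36.
      36 is a leaf — visit 36.
    At 28: no right child.
  At 14: go right to 21.
    Visit 21.
    At 21: go left to 16.
      Visit 16.
      At 16: go left to 7.
        7 is a leaf — visit 7.
      At 16: no right child.
    At 21: no right child.
At 37: go right to 15.
  Visit 15.
  At 15: go left to 26.
    Visit 26.
    At 26: go left to 9.
      9 is a leaf — visit 9.
    At 26: go right to 4.
      4 is a leaf — visit 4.
  At 15: go right to 25.
    25 is a leaf — visit 25.
Full pre-order sequence: 37, 14, 28, 36, 21, 16, 7, 15, 26, 9, 4, 25.

10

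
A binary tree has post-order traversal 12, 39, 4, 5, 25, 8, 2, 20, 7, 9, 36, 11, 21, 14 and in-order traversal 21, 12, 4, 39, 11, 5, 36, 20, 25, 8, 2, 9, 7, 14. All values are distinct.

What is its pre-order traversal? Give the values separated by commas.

The last element of post-order is the root; it splits in-order into left and right subtrees.
Root 14: left subtree has 13 nodes {21, 12, 4, 39, 11, 5, 36, 20, 25, 8, 2, 9, 7}, right has 0 { }.
  Root 21: left subtree has 0 nodes { }, right has 12 {12, 4, 39, 11, 5, 36, 20, 25, 8, 2, 9, 7}.
    Root 11: left subtree has 3 nodes {12, 4, 39}, right has 8 {5, 36, 20, 25, 8, 2, 9, 7}.
      Root 4: left subtree has 1 node {12}, right has 1 {39}.
      Root 36: left subtree has 1 node {5}, right has 6 {20, 25, 8, 2, 9, 7}.
        Root 9: left subtree has 4 nodes {20, 25, 8, 2}, right has 1 {7}.
          Root 20: left subtree has 0 nodes { }, right has 3 {25, 8, 2}.
            Root 2: left subtree has 2 nodes {25, 8}, right has 0 { }.
              Root 8: left subtree has 1 node {25}, right has 0 { }.

14, 21, 11, 4, 12, 39, 36, 5, 9, 20, 2, 8, 25, 7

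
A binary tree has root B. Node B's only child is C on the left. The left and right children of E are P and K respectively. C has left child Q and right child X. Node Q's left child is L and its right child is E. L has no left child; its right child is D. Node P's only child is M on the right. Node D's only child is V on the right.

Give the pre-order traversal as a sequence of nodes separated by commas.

B, C, Q, L, D, V, E, P, M, K, X

Pre-order visits the node, then its left subtree, then its right subtree.
Visit B.
At B: go left to C.
  Visit C.
  At C: go left to Q.
    Visit Q.
    At Q: go left to L.
      Visit L.
      At L: no left child.
      At L: go right to D.
        Visit D.
        At D: no left child.
        At D: go right to V.
          V is a leaf — visit V.
    At Q: go right to E.
      Visit E.
      At E: go left to P.
        Visit P.
        At P: no left child.
        At P: go right to M.
          M is a leaf — visit M.
      At E: go right to K.
        K is a leaf — visit K.
  At C: go right to X.
    X is a leaf — visit X.
At B: no right child.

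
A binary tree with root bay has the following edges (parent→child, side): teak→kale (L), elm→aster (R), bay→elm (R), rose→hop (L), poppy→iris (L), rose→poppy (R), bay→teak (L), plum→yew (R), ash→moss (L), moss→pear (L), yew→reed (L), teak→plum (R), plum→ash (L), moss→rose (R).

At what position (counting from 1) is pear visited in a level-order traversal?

Level-order visits nodes level by level from the root, left to right within each level.
Level 0: bay
Level 1: teak, elm
Level 2: kale, plum, aster
Level 3: ash, yew
Level 4: moss, reed
Level 5: pear, rose
Level 6: hop, poppy
Level 7: iris
Full level-order sequence: bay, teak, elm, kale, plum, aster, ash, yew, moss, reed, pear, rose, hop, poppy, iris.

11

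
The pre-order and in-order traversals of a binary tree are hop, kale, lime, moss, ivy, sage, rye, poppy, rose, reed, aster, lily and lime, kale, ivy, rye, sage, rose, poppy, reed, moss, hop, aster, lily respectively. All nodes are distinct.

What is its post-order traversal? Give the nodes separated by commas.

The first element of pre-order is the root; it splits in-order into left and right subtrees.
Root hop: left subtree has 9 nodes {lime, kale, ivy, rye, sage, rose, poppy, reed, moss}, right has 2 {aster, lily}.
  Root kale: left subtree has 1 node {lime}, right has 7 {ivy, rye, sage, rose, poppy, reed, moss}.
    Root moss: left subtree has 6 nodes {ivy, rye, sage, rose, poppy, reed}, right has 0 { }.
      Root ivy: left subtree has 0 nodes { }, right has 5 {rye, sage, rose, poppy, reed}.
        Root sage: left subtree has 1 node {rye}, right has 3 {rose, poppy, reed}.
          Root poppy: left subtree has 1 node {rose}, right has 1 {reed}.
  Root aster: left subtree has 0 nodes { }, right has 1 {lily}.

lime, rye, rose, reed, poppy, sage, ivy, moss, kale, lily, aster, hop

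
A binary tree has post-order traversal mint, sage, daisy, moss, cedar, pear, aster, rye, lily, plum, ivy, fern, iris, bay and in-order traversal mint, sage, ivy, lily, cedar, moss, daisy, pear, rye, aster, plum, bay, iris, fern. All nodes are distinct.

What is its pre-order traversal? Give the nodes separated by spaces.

The last element of post-order is the root; it splits in-order into left and right subtrees.
Root bay: left subtree has 11 nodes {mint, sage, ivy, lily, cedar, moss, daisy, pear, rye, aster, plum}, right has 2 {iris, fern}.
  Root ivy: left subtree has 2 nodes {mint, sage}, right has 8 {lily, cedar, moss, daisy, pear, rye, aster, plum}.
    Root sage: left subtree has 1 node {mint}, right has 0 { }.
    Root plum: left subtree has 7 nodes {lily, cedar, moss, daisy, pear, rye, aster}, right has 0 { }.
      Root lily: left subtree has 0 nodes { }, right has 6 {cedar, moss, daisy, pear, rye, aster}.
        Root rye: left subtree has 4 nodes {cedar, moss, daisy, pear}, right has 1 {aster}.
          Root pear: left subtree has 3 nodes {cedar, moss, daisy}, right has 0 { }.
            Root cedar: left subtree has 0 nodes { }, right has 2 {moss, daisy}.
              Root moss: left subtree has 0 nodes { }, right has 1 {daisy}.
  Root iris: left subtree has 0 nodes { }, right has 1 {fern}.

bay ivy sage mint plum lily rye pear cedar moss daisy aster iris fern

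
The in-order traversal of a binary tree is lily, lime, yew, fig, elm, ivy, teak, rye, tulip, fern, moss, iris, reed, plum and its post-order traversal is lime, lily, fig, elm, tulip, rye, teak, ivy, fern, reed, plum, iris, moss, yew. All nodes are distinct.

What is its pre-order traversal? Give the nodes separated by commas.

The last element of post-order is the root; it splits in-order into left and right subtrees.
Root yew: left subtree has 2 nodes {lily, lime}, right has 11 {fig, elm, ivy, teak, rye, tulip, fern, moss, iris, reed, plum}.
  Root lily: left subtree has 0 nodes { }, right has 1 {lime}.
  Root moss: left subtree has 7 nodes {fig, elm, ivy, teak, rye, tulip, fern}, right has 3 {iris, reed, plum}.
    Root fern: left subtree has 6 nodes {fig, elm, ivy, teak, rye, tulip}, right has 0 { }.
      Root ivy: left subtree has 2 nodes {fig, elm}, right has 3 {teak, rye, tulip}.
        Root elm: left subtree has 1 node {fig}, right has 0 { }.
        Root teak: left subtree has 0 nodes { }, right has 2 {rye, tulip}.
          Root rye: left subtree has 0 nodes { }, right has 1 {tulip}.
    Root iris: left subtree has 0 nodes { }, right has 2 {reed, plum}.
      Root plum: left subtree has 1 node {reed}, right has 0 { }.

yew, lily, lime, moss, fern, ivy, elm, fig, teak, rye, tulip, iris, plum, reed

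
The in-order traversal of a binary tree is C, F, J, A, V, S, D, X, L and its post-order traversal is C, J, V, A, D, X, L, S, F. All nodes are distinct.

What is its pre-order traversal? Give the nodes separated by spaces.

F C S A J V L X D

The last element of post-order is the root; it splits in-order into left and right subtrees.
Root F: left subtree has 1 node {C}, right has 7 {J, A, V, S, D, X, L}.
  Root S: left subtree has 3 nodes {J, A, V}, right has 3 {D, X, L}.
    Root A: left subtree has 1 node {J}, right has 1 {V}.
    Root L: left subtree has 2 nodes {D, X}, right has 0 { }.
      Root X: left subtree has 1 node {D}, right has 0 { }.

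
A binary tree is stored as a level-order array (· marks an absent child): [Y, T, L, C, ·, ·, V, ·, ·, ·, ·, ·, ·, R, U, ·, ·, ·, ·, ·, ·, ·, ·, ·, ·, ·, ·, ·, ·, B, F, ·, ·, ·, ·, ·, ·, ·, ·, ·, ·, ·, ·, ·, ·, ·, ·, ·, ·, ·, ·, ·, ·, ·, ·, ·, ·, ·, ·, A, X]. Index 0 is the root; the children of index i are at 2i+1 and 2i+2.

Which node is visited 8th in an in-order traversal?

In-order visits the left subtree, then the node, then the right subtree.
At Y: go left to T.
  At T: go left to C.
    C is a leaf — visit C.
  Visit T.
  At T: no right child.
Visit Y.
At Y: go right to L.
  At L: no left child.
  Visit L.
  At L: go right to V.
    At V: go left to R.
      R is a leaf — visit R.
    Visit V.
    At V: go right to U.
      At U: go left to B.
        At B: go left to A.
          A is a leaf — visit A.
        Visit B.
        At B: go right to X.
          X is a leaf — visit X.
      Visit U.
      At U: go right to F.
        F is a leaf — visit F.
Full in-order sequence: C, T, Y, L, R, V, A, B, X, U, F.

B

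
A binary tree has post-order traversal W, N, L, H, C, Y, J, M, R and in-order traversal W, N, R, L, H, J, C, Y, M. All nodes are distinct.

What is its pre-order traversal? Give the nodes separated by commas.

The last element of post-order is the root; it splits in-order into left and right subtrees.
Root R: left subtree has 2 nodes {W, N}, right has 6 {L, H, J, C, Y, M}.
  Root N: left subtree has 1 node {W}, right has 0 { }.
  Root M: left subtree has 5 nodes {L, H, J, C, Y}, right has 0 { }.
    Root J: left subtree has 2 nodes {L, H}, right has 2 {C, Y}.
      Root H: left subtree has 1 node {L}, right has 0 { }.
      Root Y: left subtree has 1 node {C}, right has 0 { }.

R, N, W, M, J, H, L, Y, C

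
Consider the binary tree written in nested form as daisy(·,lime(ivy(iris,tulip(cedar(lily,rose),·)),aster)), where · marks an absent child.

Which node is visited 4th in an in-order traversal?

lily

In-order visits the left subtree, then the node, then the right subtree.
At daisy: no left child.
Visit daisy.
At daisy: go right to lime.
  At lime: go left to ivy.
    At ivy: go left to iris.
      iris is a leaf — visit iris.
    Visit ivy.
    At ivy: go right to tulip.
      At tulip: go left to cedar.
        At cedar: go left to lily.
          lily is a leaf — visit lily.
        Visit cedar.
        At cedar: go right to rose.
          rose is a leaf — visit rose.
      Visit tulip.
      At tulip: no right child.
  Visit lime.
  At lime: go right to aster.
    aster is a leaf — visit aster.
Full in-order sequence: daisy, iris, ivy, lily, cedar, rose, tulip, lime, aster.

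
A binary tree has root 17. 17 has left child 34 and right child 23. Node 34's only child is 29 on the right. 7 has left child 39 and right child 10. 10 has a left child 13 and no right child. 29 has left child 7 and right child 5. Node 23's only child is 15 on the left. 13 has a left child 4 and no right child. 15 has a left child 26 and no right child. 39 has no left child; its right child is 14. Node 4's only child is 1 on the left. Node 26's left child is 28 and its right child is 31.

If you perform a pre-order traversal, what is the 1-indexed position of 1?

Pre-order visits the node, then its left subtree, then its right subtree.
Visit 17.
At 17: go left to 34.
  Visit 34.
  At 34: no left child.
  At 34: go right to 29.
    Visit 29.
    At 29: go left to 7.
      Visit 7.
      At 7: go left to 39.
        Visit 39.
        At 39: no left child.
        At 39: go right to 14.
          14 is a leaf — visit 14.
      At 7: go right to 10.
        Visit 10.
        At 10: go left to 13.
          Visit 13.
          At 13: go left to 4.
            Visit 4.
            At 4: go left to 1.
              1 is a leaf — visit 1.
            At 4: no right child.
          At 13: no right child.
        At 10: no right child.
    At 29: go right to 5.
      5 is a leaf — visit 5.
At 17: go right to 23.
  Visit 23.
  At 23: go left to 15.
    Visit 15.
    At 15: go left to 26.
      Visit 26.
      At 26: go left to 28.
        28 is a leaf — visit 28.
      At 26: go right to 31.
        31 is a leaf — visit 31.
    At 15: no right child.
  At 23: no right child.
Full pre-order sequence: 17, 34, 29, 7, 39, 14, 10, 13, 4, 1, 5, 23, 15, 26, 28, 31.

10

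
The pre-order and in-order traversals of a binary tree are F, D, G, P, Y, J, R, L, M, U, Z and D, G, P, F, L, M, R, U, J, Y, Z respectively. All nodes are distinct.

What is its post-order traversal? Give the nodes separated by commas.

P, G, D, M, L, U, R, J, Z, Y, F

The first element of pre-order is the root; it splits in-order into left and right subtrees.
Root F: left subtree has 3 nodes {D, G, P}, right has 7 {L, M, R, U, J, Y, Z}.
  Root D: left subtree has 0 nodes { }, right has 2 {G, P}.
    Root G: left subtree has 0 nodes { }, right has 1 {P}.
  Root Y: left subtree has 5 nodes {L, M, R, U, J}, right has 1 {Z}.
    Root J: left subtree has 4 nodes {L, M, R, U}, right has 0 { }.
      Root R: left subtree has 2 nodes {L, M}, right has 1 {U}.
        Root L: left subtree has 0 nodes { }, right has 1 {M}.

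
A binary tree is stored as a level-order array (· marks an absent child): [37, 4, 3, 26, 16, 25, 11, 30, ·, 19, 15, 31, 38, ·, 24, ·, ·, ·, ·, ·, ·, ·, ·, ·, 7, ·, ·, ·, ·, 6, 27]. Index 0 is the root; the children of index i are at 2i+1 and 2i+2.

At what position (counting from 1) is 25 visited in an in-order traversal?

10

In-order visits the left subtree, then the node, then the right subtree.
At 37: go left to 4.
  At 4: go left to 26.
    At 26: go left to 30.
      30 is a leaf — visit 30.
    Visit 26.
    At 26: no right child.
  Visit 4.
  At 4: go right to 16.
    At 16: go left to 19.
      19 is a leaf — visit 19.
    Visit 16.
    At 16: go right to 15.
      15 is a leaf — visit 15.
Visit 37.
At 37: go right to 3.
  At 3: go left to 25.
    At 25: go left to 31.
      At 31: no left child.
      Visit 31.
      At 31: go right to 7.
        7 is a leaf — visit 7.
    Visit 25.
    At 25: go right to 38.
      38 is a leaf — visit 38.
  Visit 3.
  At 3: go right to 11.
    At 11: no left child.
    Visit 11.
    At 11: go right to 24.
      At 24: go left to 6.
        6 is a leaf — visit 6.
      Visit 24.
      At 24: go right to 27.
        27 is a leaf — visit 27.
Full in-order sequence: 30, 26, 4, 19, 16, 15, 37, 31, 7, 25, 38, 3, 11, 6, 24, 27.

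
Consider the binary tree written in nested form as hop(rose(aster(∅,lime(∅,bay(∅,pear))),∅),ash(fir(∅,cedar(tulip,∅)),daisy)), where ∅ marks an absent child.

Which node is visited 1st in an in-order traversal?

aster

In-order visits the left subtree, then the node, then the right subtree.
At hop: go left to rose.
  At rose: go left to aster.
    At aster: no left child.
    Visit aster.
    At aster: go right to lime.
      At lime: no left child.
      Visit lime.
      At lime: go right to bay.
        At bay: no left child.
        Visit bay.
        At bay: go right to pear.
          pear is a leaf — visit pear.
  Visit rose.
  At rose: no right child.
Visit hop.
At hop: go right to ash.
  At ash: go left to fir.
    At fir: no left child.
    Visit fir.
    At fir: go right to cedar.
      At cedar: go left to tulip.
        tulip is a leaf — visit tulip.
      Visit cedar.
      At cedar: no right child.
  Visit ash.
  At ash: go right to daisy.
    daisy is a leaf — visit daisy.
Full in-order sequence: aster, lime, bay, pear, rose, hop, fir, tulip, cedar, ash, daisy.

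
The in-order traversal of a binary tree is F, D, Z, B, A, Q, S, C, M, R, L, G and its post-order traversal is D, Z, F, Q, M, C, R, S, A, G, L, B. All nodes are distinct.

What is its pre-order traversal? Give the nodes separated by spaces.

B F Z D L A S Q R C M G

The last element of post-order is the root; it splits in-order into left and right subtrees.
Root B: left subtree has 3 nodes {F, D, Z}, right has 8 {A, Q, S, C, M, R, L, G}.
  Root F: left subtree has 0 nodes { }, right has 2 {D, Z}.
    Root Z: left subtree has 1 node {D}, right has 0 { }.
  Root L: left subtree has 6 nodes {A, Q, S, C, M, R}, right has 1 {G}.
    Root A: left subtree has 0 nodes { }, right has 5 {Q, S, C, M, R}.
      Root S: left subtree has 1 node {Q}, right has 3 {C, M, R}.
        Root R: left subtree has 2 nodes {C, M}, right has 0 { }.
          Root C: left subtree has 0 nodes { }, right has 1 {M}.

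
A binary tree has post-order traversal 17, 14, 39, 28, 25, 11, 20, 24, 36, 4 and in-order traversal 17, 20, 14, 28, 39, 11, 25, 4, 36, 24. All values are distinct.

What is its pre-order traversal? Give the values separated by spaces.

4 20 17 11 28 14 39 25 36 24

The last element of post-order is the root; it splits in-order into left and right subtrees.
Root 4: left subtree has 7 nodes {17, 20, 14, 28, 39, 11, 25}, right has 2 {36, 24}.
  Root 20: left subtree has 1 node {17}, right has 5 {14, 28, 39, 11, 25}.
    Root 11: left subtree has 3 nodes {14, 28, 39}, right has 1 {25}.
      Root 28: left subtree has 1 node {14}, right has 1 {39}.
  Root 36: left subtree has 0 nodes { }, right has 1 {24}.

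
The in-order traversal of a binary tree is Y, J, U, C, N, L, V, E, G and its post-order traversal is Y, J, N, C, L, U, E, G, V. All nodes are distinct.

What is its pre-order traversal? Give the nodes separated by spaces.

The last element of post-order is the root; it splits in-order into left and right subtrees.
Root V: left subtree has 6 nodes {Y, J, U, C, N, L}, right has 2 {E, G}.
  Root U: left subtree has 2 nodes {Y, J}, right has 3 {C, N, L}.
    Root J: left subtree has 1 node {Y}, right has 0 { }.
    Root L: left subtree has 2 nodes {C, N}, right has 0 { }.
      Root C: left subtree has 0 nodes { }, right has 1 {N}.
  Root G: left subtree has 1 node {E}, right has 0 { }.

V U J Y L C N G E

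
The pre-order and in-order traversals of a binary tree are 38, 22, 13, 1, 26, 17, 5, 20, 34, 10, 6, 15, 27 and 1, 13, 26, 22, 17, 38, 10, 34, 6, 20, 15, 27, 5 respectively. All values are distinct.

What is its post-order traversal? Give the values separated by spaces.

The first element of pre-order is the root; it splits in-order into left and right subtrees.
Root 38: left subtree has 5 nodes {1, 13, 26, 22, 17}, right has 7 {10, 34, 6, 20, 15, 27, 5}.
  Root 22: left subtree has 3 nodes {1, 13, 26}, right has 1 {17}.
    Root 13: left subtree has 1 node {1}, right has 1 {26}.
  Root 5: left subtree has 6 nodes {10, 34, 6, 20, 15, 27}, right has 0 { }.
    Root 20: left subtree has 3 nodes {10, 34, 6}, right has 2 {15, 27}.
      Root 34: left subtree has 1 node {10}, right has 1 {6}.
      Root 15: left subtree has 0 nodes { }, right has 1 {27}.

1 26 13 17 22 10 6 34 27 15 20 5 38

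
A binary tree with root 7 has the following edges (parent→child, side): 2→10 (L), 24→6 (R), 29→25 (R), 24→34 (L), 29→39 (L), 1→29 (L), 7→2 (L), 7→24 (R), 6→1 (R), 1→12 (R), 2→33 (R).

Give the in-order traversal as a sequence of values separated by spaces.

In-order visits the left subtree, then the node, then the right subtree.
At 7: go left to 2.
  At 2: go left to 10.
    10 is a leaf — visit 10.
  Visit 2.
  At 2: go right to 33.
    33 is a leaf — visit 33.
Visit 7.
At 7: go right to 24.
  At 24: go left to 34.
    34 is a leaf — visit 34.
  Visit 24.
  At 24: go right to 6.
    At 6: no left child.
    Visit 6.
    At 6: go right to 1.
      At 1: go left to 29.
        At 29: go left to 39.
          39 is a leaf — visit 39.
        Visit 29.
        At 29: go right to 25.
          25 is a leaf — visit 25.
      Visit 1.
      At 1: go right to 12.
        12 is a leaf — visit 12.

10 2 33 7 34 24 6 39 29 25 1 12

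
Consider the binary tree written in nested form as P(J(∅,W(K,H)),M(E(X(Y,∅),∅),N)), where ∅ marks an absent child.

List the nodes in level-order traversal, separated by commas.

P, J, M, W, E, N, K, H, X, Y

Level-order visits nodes level by level from the root, left to right within each level.
Level 0: P
Level 1: J, M
Level 2: W, E, N
Level 3: K, H, X
Level 4: Y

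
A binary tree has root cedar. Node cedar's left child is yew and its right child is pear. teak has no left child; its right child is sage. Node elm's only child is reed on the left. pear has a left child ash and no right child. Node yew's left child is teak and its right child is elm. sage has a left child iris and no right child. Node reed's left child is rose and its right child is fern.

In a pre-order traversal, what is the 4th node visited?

sage

Pre-order visits the node, then its left subtree, then its right subtree.
Visit cedar.
At cedar: go left to yew.
  Visit yew.
  At yew: go left to teak.
    Visit teak.
    At teak: no left child.
    At teak: go right to sage.
      Visit sage.
      At sage: go left to iris.
        iris is a leaf — visit iris.
      At sage: no right child.
  At yew: go right to elm.
    Visit elm.
    At elm: go left to reed.
      Visit reed.
      At reed: go left to rose.
        rose is a leaf — visit rose.
      At reed: go right to fern.
        fern is a leaf — visit fern.
    At elm: no right child.
At cedar: go right to pear.
  Visit pear.
  At pear: go left to ash.
    ash is a leaf — visit ash.
  At pear: no right child.
Full pre-order sequence: cedar, yew, teak, sage, iris, elm, reed, rose, fern, pear, ash.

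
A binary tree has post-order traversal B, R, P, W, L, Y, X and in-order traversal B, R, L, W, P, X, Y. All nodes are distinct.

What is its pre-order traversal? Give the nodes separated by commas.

X, L, R, B, W, P, Y

The last element of post-order is the root; it splits in-order into left and right subtrees.
Root X: left subtree has 5 nodes {B, R, L, W, P}, right has 1 {Y}.
  Root L: left subtree has 2 nodes {B, R}, right has 2 {W, P}.
    Root R: left subtree has 1 node {B}, right has 0 { }.
    Root W: left subtree has 0 nodes { }, right has 1 {P}.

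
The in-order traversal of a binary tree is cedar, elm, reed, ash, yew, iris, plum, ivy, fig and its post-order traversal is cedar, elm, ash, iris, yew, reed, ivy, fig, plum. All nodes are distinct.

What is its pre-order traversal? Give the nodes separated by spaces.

The last element of post-order is the root; it splits in-order into left and right subtrees.
Root plum: left subtree has 6 nodes {cedar, elm, reed, ash, yew, iris}, right has 2 {ivy, fig}.
  Root reed: left subtree has 2 nodes {cedar, elm}, right has 3 {ash, yew, iris}.
    Root elm: left subtree has 1 node {cedar}, right has 0 { }.
    Root yew: left subtree has 1 node {ash}, right has 1 {iris}.
  Root fig: left subtree has 1 node {ivy}, right has 0 { }.

plum reed elm cedar yew ash iris fig ivy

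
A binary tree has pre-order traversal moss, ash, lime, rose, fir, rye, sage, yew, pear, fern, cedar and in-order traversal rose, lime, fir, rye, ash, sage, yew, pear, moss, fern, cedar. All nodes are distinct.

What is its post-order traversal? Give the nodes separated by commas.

rose, rye, fir, lime, pear, yew, sage, ash, cedar, fern, moss

The first element of pre-order is the root; it splits in-order into left and right subtrees.
Root moss: left subtree has 8 nodes {rose, lime, fir, rye, ash, sage, yew, pear}, right has 2 {fern, cedar}.
  Root ash: left subtree has 4 nodes {rose, lime, fir, rye}, right has 3 {sage, yew, pear}.
    Root lime: left subtree has 1 node {rose}, right has 2 {fir, rye}.
      Root fir: left subtree has 0 nodes { }, right has 1 {rye}.
    Root sage: left subtree has 0 nodes { }, right has 2 {yew, pear}.
      Root yew: left subtree has 0 nodes { }, right has 1 {pear}.
  Root fern: left subtree has 0 nodes { }, right has 1 {cedar}.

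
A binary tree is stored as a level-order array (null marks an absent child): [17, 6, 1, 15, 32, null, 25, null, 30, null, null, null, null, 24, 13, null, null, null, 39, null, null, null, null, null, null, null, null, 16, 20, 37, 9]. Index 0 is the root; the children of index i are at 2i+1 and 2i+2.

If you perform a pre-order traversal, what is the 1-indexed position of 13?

Pre-order visits the node, then its left subtree, then its right subtree.
Visit 17.
At 17: go left to 6.
  Visit 6.
  At 6: go left to 15.
    Visit 15.
    At 15: no left child.
    At 15: go right to 30.
      Visit 30.
      At 30: no left child.
      At 30: go right to 39.
        39 is a leaf — visit 39.
  At 6: go right to 32.
    32 is a leaf — visit 32.
At 17: go right to 1.
  Visit 1.
  At 1: no left child.
  At 1: go right to 25.
    Visit 25.
    At 25: go left to 24.
      Visit 24.
      At 24: go left to 16.
        16 is a leaf — visit 16.
      At 24: go right to 20.
        20 is a leaf — visit 20.
    At 25: go right to 13.
      Visit 13.
      At 13: go left to 37.
        37 is a leaf — visit 37.
      At 13: go right to 9.
        9 is a leaf — visit 9.
Full pre-order sequence: 17, 6, 15, 30, 39, 32, 1, 25, 24, 16, 20, 13, 37, 9.

12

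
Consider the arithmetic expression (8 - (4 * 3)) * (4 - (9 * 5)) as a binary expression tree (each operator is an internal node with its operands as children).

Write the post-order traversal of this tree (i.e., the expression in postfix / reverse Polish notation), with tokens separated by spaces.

8 4 3 * - 4 9 5 * - *

Post-order on an expression tree gives postfix notation: for each operator, emit left operand, right operand, then the operator.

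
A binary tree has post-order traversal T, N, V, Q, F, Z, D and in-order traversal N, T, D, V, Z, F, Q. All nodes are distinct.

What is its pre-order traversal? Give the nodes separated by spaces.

D N T Z V F Q

The last element of post-order is the root; it splits in-order into left and right subtrees.
Root D: left subtree has 2 nodes {N, T}, right has 4 {V, Z, F, Q}.
  Root N: left subtree has 0 nodes { }, right has 1 {T}.
  Root Z: left subtree has 1 node {V}, right has 2 {F, Q}.
    Root F: left subtree has 0 nodes { }, right has 1 {Q}.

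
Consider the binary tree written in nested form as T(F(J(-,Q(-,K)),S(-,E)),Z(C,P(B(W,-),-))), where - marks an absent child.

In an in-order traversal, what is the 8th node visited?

In-order visits the left subtree, then the node, then the right subtree.
At T: go left to F.
  At F: go left to J.
    At J: no left child.
    Visit J.
    At J: go right to Q.
      At Q: no left child.
      Visit Q.
      At Q: go right to K.
        K is a leaf — visit K.
  Visit F.
  At F: go right to S.
    At S: no left child.
    Visit S.
    At S: go right to E.
      E is a leaf — visit E.
Visit T.
At T: go right to Z.
  At Z: go left to C.
    C is a leaf — visit C.
  Visit Z.
  At Z: go right to P.
    At P: go left to B.
      At B: go left to W.
        W is a leaf — visit W.
      Visit B.
      At B: no right child.
    Visit P.
    At P: no right child.
Full in-order sequence: J, Q, K, F, S, E, T, C, Z, W, B, P.

C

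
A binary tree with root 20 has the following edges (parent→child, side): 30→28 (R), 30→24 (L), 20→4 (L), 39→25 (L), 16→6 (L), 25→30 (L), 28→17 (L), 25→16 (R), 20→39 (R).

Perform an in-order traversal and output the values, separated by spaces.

In-order visits the left subtree, then the node, then the right subtree.
At 20: go left to 4.
  4 is a leaf — visit 4.
Visit 20.
At 20: go right to 39.
  At 39: go left to 25.
    At 25: go left to 30.
      At 30: go left to 24.
        24 is a leaf — visit 24.
      Visit 30.
      At 30: go right to 28.
        At 28: go left to 17.
          17 is a leaf — visit 17.
        Visit 28.
        At 28: no right child.
    Visit 25.
    At 25: go right to 16.
      At 16: go left to 6.
        6 is a leaf — visit 6.
      Visit 16.
      At 16: no right child.
  Visit 39.
  At 39: no right child.

4 20 24 30 17 28 25 6 16 39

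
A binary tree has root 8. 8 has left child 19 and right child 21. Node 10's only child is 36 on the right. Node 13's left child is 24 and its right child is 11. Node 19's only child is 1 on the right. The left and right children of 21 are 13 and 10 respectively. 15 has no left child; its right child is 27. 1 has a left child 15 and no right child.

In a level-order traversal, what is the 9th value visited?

11

Level-order visits nodes level by level from the root, left to right within each level.
Level 0: 8
Level 1: 19, 21
Level 2: 1, 13, 10
Level 3: 15, 24, 11, 36
Level 4: 27
Full level-order sequence: 8, 19, 21, 1, 13, 10, 15, 24, 11, 36, 27.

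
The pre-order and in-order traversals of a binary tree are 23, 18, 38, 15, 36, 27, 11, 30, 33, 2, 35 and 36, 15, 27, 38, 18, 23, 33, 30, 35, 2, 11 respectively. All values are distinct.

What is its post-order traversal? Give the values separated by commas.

The first element of pre-order is the root; it splits in-order into left and right subtrees.
Root 23: left subtree has 5 nodes {36, 15, 27, 38, 18}, right has 5 {33, 30, 35, 2, 11}.
  Root 18: left subtree has 4 nodes {36, 15, 27, 38}, right has 0 { }.
    Root 38: left subtree has 3 nodes {36, 15, 27}, right has 0 { }.
      Root 15: left subtree has 1 node {36}, right has 1 {27}.
  Root 11: left subtree has 4 nodes {33, 30, 35, 2}, right has 0 { }.
    Root 30: left subtree has 1 node {33}, right has 2 {35, 2}.
      Root 2: left subtree has 1 node {35}, right has 0 { }.

36, 27, 15, 38, 18, 33, 35, 2, 30, 11, 23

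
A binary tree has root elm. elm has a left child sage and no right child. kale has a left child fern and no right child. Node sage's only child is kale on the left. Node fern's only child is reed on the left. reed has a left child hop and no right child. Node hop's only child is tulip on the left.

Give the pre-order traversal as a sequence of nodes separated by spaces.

elm sage kale fern reed hop tulip

Pre-order visits the node, then its left subtree, then its right subtree.
Visit elm.
At elm: go left to sage.
  Visit sage.
  At sage: go left to kale.
    Visit kale.
    At kale: go left to fern.
      Visit fern.
      At fern: go left to reed.
        Visit reed.
        At reed: go left to hop.
          Visit hop.
          At hop: go left to tulip.
            tulip is a leaf — visit tulip.
          At hop: no right child.
        At reed: no right child.
      At fern: no right child.
    At kale: no right child.
  At sage: no right child.
At elm: no right child.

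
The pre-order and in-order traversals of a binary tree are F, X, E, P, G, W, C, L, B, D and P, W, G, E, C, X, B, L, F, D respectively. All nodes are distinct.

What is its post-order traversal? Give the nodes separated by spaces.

The first element of pre-order is the root; it splits in-order into left and right subtrees.
Root F: left subtree has 8 nodes {P, W, G, E, C, X, B, L}, right has 1 {D}.
  Root X: left subtree has 5 nodes {P, W, G, E, C}, right has 2 {B, L}.
    Root E: left subtree has 3 nodes {P, W, G}, right has 1 {C}.
      Root P: left subtree has 0 nodes { }, right has 2 {W, G}.
        Root G: left subtree has 1 node {W}, right has 0 { }.
    Root L: left subtree has 1 node {B}, right has 0 { }.

W G P C E B L X D F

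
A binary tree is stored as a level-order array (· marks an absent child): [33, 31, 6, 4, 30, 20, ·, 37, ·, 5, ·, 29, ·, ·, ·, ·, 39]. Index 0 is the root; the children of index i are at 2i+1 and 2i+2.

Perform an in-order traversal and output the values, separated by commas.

In-order visits the left subtree, then the node, then the right subtree.
At 33: go left to 31.
  At 31: go left to 4.
    At 4: go left to 37.
      At 37: no left child.
      Visit 37.
      At 37: go right to 39.
        39 is a leaf — visit 39.
    Visit 4.
    At 4: no right child.
  Visit 31.
  At 31: go right to 30.
    At 30: go left to 5.
      5 is a leaf — visit 5.
    Visit 30.
    At 30: no right child.
Visit 33.
At 33: go right to 6.
  At 6: go left to 20.
    At 20: go left to 29.
      29 is a leaf — visit 29.
    Visit 20.
    At 20: no right child.
  Visit 6.
  At 6: no right child.

37, 39, 4, 31, 5, 30, 33, 29, 20, 6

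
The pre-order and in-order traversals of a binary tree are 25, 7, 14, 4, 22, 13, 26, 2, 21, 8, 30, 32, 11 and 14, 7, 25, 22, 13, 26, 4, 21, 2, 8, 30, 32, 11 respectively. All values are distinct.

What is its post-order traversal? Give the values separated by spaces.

The first element of pre-order is the root; it splits in-order into left and right subtrees.
Root 25: left subtree has 2 nodes {14, 7}, right has 10 {22, 13, 26, 4, 21, 2, 8, 30, 32, 11}.
  Root 7: left subtree has 1 node {14}, right has 0 { }.
  Root 4: left subtree has 3 nodes {22, 13, 26}, right has 6 {21, 2, 8, 30, 32, 11}.
    Root 22: left subtree has 0 nodes { }, right has 2 {13, 26}.
      Root 13: left subtree has 0 nodes { }, right has 1 {26}.
    Root 2: left subtree has 1 node {21}, right has 4 {8, 30, 32, 11}.
      Root 8: left subtree has 0 nodes { }, right has 3 {30, 32, 11}.
        Root 30: left subtree has 0 nodes { }, right has 2 {32, 11}.
          Root 32: left subtree has 0 nodes { }, right has 1 {11}.

14 7 26 13 22 21 11 32 30 8 2 4 25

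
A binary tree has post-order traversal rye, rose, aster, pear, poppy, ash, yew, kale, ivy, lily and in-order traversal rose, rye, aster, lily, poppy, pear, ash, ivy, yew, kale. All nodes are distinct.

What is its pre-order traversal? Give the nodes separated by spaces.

The last element of post-order is the root; it splits in-order into left and right subtrees.
Root lily: left subtree has 3 nodes {rose, rye, aster}, right has 6 {poppy, pear, ash, ivy, yew, kale}.
  Root aster: left subtree has 2 nodes {rose, rye}, right has 0 { }.
    Root rose: left subtree has 0 nodes { }, right has 1 {rye}.
  Root ivy: left subtree has 3 nodes {poppy, pear, ash}, right has 2 {yew, kale}.
    Root ash: left subtree has 2 nodes {poppy, pear}, right has 0 { }.
      Root poppy: left subtree has 0 nodes { }, right has 1 {pear}.
    Root kale: left subtree has 1 node {yew}, right has 0 { }.

lily aster rose rye ivy ash poppy pear kale yew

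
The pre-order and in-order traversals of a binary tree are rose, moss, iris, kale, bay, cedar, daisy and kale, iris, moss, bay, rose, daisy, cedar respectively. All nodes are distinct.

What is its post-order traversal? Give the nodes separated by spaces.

The first element of pre-order is the root; it splits in-order into left and right subtrees.
Root rose: left subtree has 4 nodes {kale, iris, moss, bay}, right has 2 {daisy, cedar}.
  Root moss: left subtree has 2 nodes {kale, iris}, right has 1 {bay}.
    Root iris: left subtree has 1 node {kale}, right has 0 { }.
  Root cedar: left subtree has 1 node {daisy}, right has 0 { }.

kale iris bay moss daisy cedar rose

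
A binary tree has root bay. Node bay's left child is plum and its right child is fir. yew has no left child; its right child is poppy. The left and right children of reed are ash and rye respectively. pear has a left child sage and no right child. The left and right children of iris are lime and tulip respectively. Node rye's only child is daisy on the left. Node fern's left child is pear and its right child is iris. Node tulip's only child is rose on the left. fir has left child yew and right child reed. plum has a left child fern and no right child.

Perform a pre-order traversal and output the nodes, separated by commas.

bay, plum, fern, pear, sage, iris, lime, tulip, rose, fir, yew, poppy, reed, ash, rye, daisy

Pre-order visits the node, then its left subtree, then its right subtree.
Visit bay.
At bay: go left to plum.
  Visit plum.
  At plum: go left to fern.
    Visit fern.
    At fern: go left to pear.
      Visit pear.
      At pear: go left to sage.
        sage is a leaf — visit sage.
      At pear: no right child.
    At fern: go right to iris.
      Visit iris.
      At iris: go left to lime.
        lime is a leaf — visit lime.
      At iris: go right to tulip.
        Visit tulip.
        At tulip: go left to rose.
          rose is a leaf — visit rose.
        At tulip: no right child.
  At plum: no right child.
At bay: go right to fir.
  Visit fir.
  At fir: go left to yew.
    Visit yew.
    At yew: no left child.
    At yew: go right to poppy.
      poppy is a leaf — visit poppy.
  At fir: go right to reed.
    Visit reed.
    At reed: go left to ash.
      ash is a leaf — visit ash.
    At reed: go right to rye.
      Visit rye.
      At rye: go left to daisy.
        daisy is a leaf — visit daisy.
      At rye: no right child.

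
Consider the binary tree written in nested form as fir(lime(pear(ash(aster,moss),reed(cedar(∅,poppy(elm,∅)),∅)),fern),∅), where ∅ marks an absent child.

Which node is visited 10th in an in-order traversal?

In-order visits the left subtree, then the node, then the right subtree.
At fir: go left to lime.
  At lime: go left to pear.
    At pear: go left to ash.
      At ash: go left to aster.
        aster is a leaf — visit aster.
      Visit ash.
      At ash: go right to moss.
        moss is a leaf — visit moss.
    Visit pear.
    At pear: go right to reed.
      At reed: go left to cedar.
        At cedar: no left child.
        Visit cedar.
        At cedar: go right to poppy.
          At poppy: go left to elm.
            elm is a leaf — visit elm.
          Visit poppy.
          At poppy: no right child.
      Visit reed.
      At reed: no right child.
  Visit lime.
  At lime: go right to fern.
    fern is a leaf — visit fern.
Visit fir.
At fir: no right child.
Full in-order sequence: aster, ash, moss, pear, cedar, elm, poppy, reed, lime, fern, fir.

fern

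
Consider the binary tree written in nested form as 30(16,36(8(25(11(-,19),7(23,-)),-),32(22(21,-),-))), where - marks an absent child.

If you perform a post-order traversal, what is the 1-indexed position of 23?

Post-order visits the left subtree, then the right subtree, then the node.
At 30: go left to 16.
  16 is a leaf — visit 16.
At 30: go right to 36.
  At 36: go left to 8.
    At 8: go left to 25.
      At 25: go left to 11.
        At 11: no left child.
        At 11: go right to 19.
          19 is a leaf — visit 19.
        Visit 11.
      At 25: go right to 7.
        At 7: go left to 23.
          23 is a leaf — visit 23.
        At 7: no right child.
        Visit 7.
      Visit 25.
    At 8: no right child.
    Visit 8.
  At 36: go right to 32.
    At 32: go left to 22.
      At 22: go left to 21.
        21 is a leaf — visit 21.
      At 22: no right child.
      Visit 22.
    At 32: no right child.
    Visit 32.
  Visit 36.
Visit 30.
Full post-order sequence: 16, 19, 11, 23, 7, 25, 8, 21, 22, 32, 36, 30.

4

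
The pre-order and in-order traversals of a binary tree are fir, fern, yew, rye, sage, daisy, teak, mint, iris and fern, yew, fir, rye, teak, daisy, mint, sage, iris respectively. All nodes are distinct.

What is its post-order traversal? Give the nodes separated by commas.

The first element of pre-order is the root; it splits in-order into left and right subtrees.
Root fir: left subtree has 2 nodes {fern, yew}, right has 6 {rye, teak, daisy, mint, sage, iris}.
  Root fern: left subtree has 0 nodes { }, right has 1 {yew}.
  Root rye: left subtree has 0 nodes { }, right has 5 {teak, daisy, mint, sage, iris}.
    Root sage: left subtree has 3 nodes {teak, daisy, mint}, right has 1 {iris}.
      Root daisy: left subtree has 1 node {teak}, right has 1 {mint}.

yew, fern, teak, mint, daisy, iris, sage, rye, fir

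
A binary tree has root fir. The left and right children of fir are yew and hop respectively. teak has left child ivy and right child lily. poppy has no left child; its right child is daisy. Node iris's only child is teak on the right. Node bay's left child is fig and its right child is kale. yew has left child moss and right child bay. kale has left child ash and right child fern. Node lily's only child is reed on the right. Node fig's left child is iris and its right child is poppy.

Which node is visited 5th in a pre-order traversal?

Pre-order visits the node, then its left subtree, then its right subtree.
Visit fir.
At fir: go left to yew.
  Visit yew.
  At yew: go left to moss.
    moss is a leaf — visit moss.
  At yew: go right to bay.
    Visit bay.
    At bay: go left to fig.
      Visit fig.
      At fig: go left to iris.
        Visit iris.
        At iris: no left child.
        At iris: go right to teak.
          Visit teak.
          At teak: go left to ivy.
            ivy is a leaf — visit ivy.
          At teak: go right to lily.
            Visit lily.
            At lily: no left child.
            At lily: go right to reed.
              reed is a leaf — visit reed.
      At fig: go right to poppy.
        Visit poppy.
        At poppy: no left child.
        At poppy: go right to daisy.
          daisy is a leaf — visit daisy.
    At bay: go right to kale.
      Visit kale.
      At kale: go left to ash.
        ash is a leaf — visit ash.
      At kale: go right to fern.
        fern is a leaf — visit fern.
At fir: go right to hop.
  hop is a leaf — visit hop.
Full pre-order sequence: fir, yew, moss, bay, fig, iris, teak, ivy, lily, reed, poppy, daisy, kale, ash, fern, hop.

fig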